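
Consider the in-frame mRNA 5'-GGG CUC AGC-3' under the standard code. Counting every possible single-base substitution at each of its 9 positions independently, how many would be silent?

Codon 1 (GGG, Gly): 3 synonymous substitutions.
Codon 2 (CUC, Leu): 3 synonymous substitutions.
Codon 3 (AGC, Ser): 1 synonymous substitution.
Total: 3 + 3 + 1 = 7.

7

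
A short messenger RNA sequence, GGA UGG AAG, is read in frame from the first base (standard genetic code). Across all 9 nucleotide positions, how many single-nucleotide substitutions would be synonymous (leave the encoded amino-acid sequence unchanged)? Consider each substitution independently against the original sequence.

4

Codon 1 (GGA, Gly): 3 synonymous substitutions.
Codon 2 (UGG, Trp): 0 synonymous substitutions.
Codon 3 (AAG, Lys): 1 synonymous substitution.
Total: 3 + 0 + 1 = 4.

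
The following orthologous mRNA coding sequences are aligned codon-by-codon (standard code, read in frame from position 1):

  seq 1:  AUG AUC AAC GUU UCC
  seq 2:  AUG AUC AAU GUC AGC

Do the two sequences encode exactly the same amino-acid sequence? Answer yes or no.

yes

Codon 1: AUG Met / AUG Met — identical.
Codon 2: AUC Ile / AUC Ile — identical.
Codon 3: AAC Asn / AAU Asn — synonymous.
Codon 4: GUU Val / GUC Val — synonymous.
Codon 5: UCC Ser / AGC Ser — synonymous.
Nonsynonymous differences: 0 → same protein.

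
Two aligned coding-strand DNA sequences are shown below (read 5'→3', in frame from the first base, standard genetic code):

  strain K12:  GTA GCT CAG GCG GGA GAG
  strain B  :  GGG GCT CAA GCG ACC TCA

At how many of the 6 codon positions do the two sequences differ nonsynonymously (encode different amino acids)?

3

Codon 1: GTA Val / GGG Gly — nonsynonymous.
Codon 2: GCT Ala / GCT Ala — identical.
Codon 3: CAG Gln / CAA Gln — synonymous.
Codon 4: GCG Ala / GCG Ala — identical.
Codon 5: GGA Gly / ACC Thr — nonsynonymous.
Codon 6: GAG Glu / TCA Ser — nonsynonymous.
Nonsynonymous differences: 3.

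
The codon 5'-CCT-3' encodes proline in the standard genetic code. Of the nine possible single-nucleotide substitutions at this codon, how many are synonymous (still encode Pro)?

3

Position 1: none → 0 synonymous.
Position 2: none → 0 synonymous.
Position 3: CCC, CCA, CCG → 3 synonymous.
Total: 0 + 0 + 3 = 3.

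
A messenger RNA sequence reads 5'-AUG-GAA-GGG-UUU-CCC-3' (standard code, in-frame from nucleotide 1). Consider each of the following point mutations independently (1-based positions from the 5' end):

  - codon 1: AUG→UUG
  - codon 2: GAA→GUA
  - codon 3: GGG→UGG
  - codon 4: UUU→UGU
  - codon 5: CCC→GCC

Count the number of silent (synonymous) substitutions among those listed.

Codon 1: AUG (Met) → UUG (Leu) — missense.
Codon 2: GAA (Glu) → GUA (Val) — missense.
Codon 3: GGG (Gly) → UGG (Trp) — missense.
Codon 4: UUU (Phe) → UGU (Cys) — missense.
Codon 5: CCC (Pro) → GCC (Ala) — missense.
Synonymous: 0 of 5.

0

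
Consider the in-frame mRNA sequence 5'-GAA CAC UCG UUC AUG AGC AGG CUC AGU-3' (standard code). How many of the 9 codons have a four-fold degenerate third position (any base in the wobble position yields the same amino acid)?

2

Codon 1 GAA (Glu): third position 2-fold.
Codon 2 CAC (His): third position 2-fold.
Codon 3 UCG (Ser): third position 4-fold.
Codon 4 UUC (Phe): third position 2-fold.
Codon 5 AUG (Met): third position 1-fold.
Codon 6 AGC (Ser): third position 2-fold.
Codon 7 AGG (Arg): third position 2-fold.
Codon 8 CUC (Leu): third position 4-fold.
Codon 9 AGU (Ser): third position 2-fold.
Four-fold degenerate third positions: 2.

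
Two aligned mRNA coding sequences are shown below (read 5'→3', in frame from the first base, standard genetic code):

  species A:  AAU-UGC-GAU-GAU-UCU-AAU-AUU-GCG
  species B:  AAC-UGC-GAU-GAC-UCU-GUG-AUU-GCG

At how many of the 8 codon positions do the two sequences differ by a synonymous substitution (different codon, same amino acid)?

2

Codon 1: AAU Asn / AAC Asn — synonymous.
Codon 2: UGC Cys / UGC Cys — identical.
Codon 3: GAU Asp / GAU Asp — identical.
Codon 4: GAU Asp / GAC Asp — synonymous.
Codon 5: UCU Ser / UCU Ser — identical.
Codon 6: AAU Asn / GUG Val — nonsynonymous.
Codon 7: AUU Ile / AUU Ile — identical.
Codon 8: GCG Ala / GCG Ala — identical.
Synonymous differences: 2.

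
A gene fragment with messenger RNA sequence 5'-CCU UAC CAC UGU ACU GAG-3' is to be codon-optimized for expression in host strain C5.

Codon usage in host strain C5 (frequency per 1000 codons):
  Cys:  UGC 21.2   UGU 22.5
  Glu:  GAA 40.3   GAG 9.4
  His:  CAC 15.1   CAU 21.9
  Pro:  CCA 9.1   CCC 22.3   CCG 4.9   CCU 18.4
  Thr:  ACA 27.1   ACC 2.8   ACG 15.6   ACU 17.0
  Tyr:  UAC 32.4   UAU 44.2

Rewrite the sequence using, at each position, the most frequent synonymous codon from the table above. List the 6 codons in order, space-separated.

Codon 1 (Pro): best is CCC at 22.3.
Codon 2 (Tyr): best is UAU at 44.2.
Codon 3 (His): best is CAU at 21.9.
Codon 4 (Cys): best is UGU at 22.5.
Codon 5 (Thr): best is ACA at 27.1.
Codon 6 (Glu): best is GAA at 40.3.

CCC UAU CAU UGU ACA GAA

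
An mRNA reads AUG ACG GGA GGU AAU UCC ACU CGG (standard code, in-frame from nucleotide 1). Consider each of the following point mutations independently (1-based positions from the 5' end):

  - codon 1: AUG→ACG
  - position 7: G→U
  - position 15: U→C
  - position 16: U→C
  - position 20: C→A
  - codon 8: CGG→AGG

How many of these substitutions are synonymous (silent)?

Codon 1: AUG (Met) → ACG (Thr) — missense.
Codon 3: GGA (Gly) → UGA (Stop) — nonsense.
Codon 5: AAU (Asn) → AAC (Asn) — synonymous.
Codon 6: UCC (Ser) → CCC (Pro) — missense.
Codon 7: ACU (Thr) → AAU (Asn) — missense.
Codon 8: CGG (Arg) → AGG (Arg) — synonymous.
Synonymous: 2 of 6.

2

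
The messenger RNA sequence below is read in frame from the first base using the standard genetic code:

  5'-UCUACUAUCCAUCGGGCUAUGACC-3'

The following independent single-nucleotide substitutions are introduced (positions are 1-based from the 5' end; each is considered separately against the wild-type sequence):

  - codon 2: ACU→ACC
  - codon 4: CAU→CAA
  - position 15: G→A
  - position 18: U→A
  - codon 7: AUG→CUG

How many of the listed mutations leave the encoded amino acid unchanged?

Codon 2: ACU (Thr) → ACC (Thr) — synonymous.
Codon 4: CAU (His) → CAA (Gln) — missense.
Codon 5: CGG (Arg) → CGA (Arg) — synonymous.
Codon 6: GCU (Ala) → GCA (Ala) — synonymous.
Codon 7: AUG (Met) → CUG (Leu) — missense.
Synonymous: 3 of 5.

3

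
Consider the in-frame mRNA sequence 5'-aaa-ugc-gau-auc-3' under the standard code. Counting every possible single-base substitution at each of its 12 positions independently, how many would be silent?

Codon 1 (AAA, Lys): 1 synonymous substitution.
Codon 2 (UGC, Cys): 1 synonymous substitution.
Codon 3 (GAU, Asp): 1 synonymous substitution.
Codon 4 (AUC, Ile): 2 synonymous substitutions.
Total: 1 + 1 + 1 + 2 = 5.

5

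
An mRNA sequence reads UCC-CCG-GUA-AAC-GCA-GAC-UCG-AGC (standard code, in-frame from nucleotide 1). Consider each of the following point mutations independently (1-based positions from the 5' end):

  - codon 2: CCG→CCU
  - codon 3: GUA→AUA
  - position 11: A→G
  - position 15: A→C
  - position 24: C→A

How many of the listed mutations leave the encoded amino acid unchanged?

2

Codon 2: CCG (Pro) → CCU (Pro) — synonymous.
Codon 3: GUA (Val) → AUA (Ile) — missense.
Codon 4: AAC (Asn) → AGC (Ser) — missense.
Codon 5: GCA (Ala) → GCC (Ala) — synonymous.
Codon 8: AGC (Ser) → AGA (Arg) — missense.
Synonymous: 2 of 5.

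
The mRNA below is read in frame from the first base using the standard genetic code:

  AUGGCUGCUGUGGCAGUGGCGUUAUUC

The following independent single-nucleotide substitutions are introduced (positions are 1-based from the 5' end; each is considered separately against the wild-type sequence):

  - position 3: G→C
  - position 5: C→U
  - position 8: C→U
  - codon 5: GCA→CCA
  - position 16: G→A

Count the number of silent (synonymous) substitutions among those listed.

0

Codon 1: AUG (Met) → AUC (Ile) — missense.
Codon 2: GCU (Ala) → GUU (Val) — missense.
Codon 3: GCU (Ala) → GUU (Val) — missense.
Codon 5: GCA (Ala) → CCA (Pro) — missense.
Codon 6: GUG (Val) → AUG (Met) — missense.
Synonymous: 0 of 5.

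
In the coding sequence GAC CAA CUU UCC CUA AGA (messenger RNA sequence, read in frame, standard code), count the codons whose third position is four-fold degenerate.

3

Codon 1 GAC (Asp): third position 2-fold.
Codon 2 CAA (Gln): third position 2-fold.
Codon 3 CUU (Leu): third position 4-fold.
Codon 4 UCC (Ser): third position 4-fold.
Codon 5 CUA (Leu): third position 4-fold.
Codon 6 AGA (Arg): third position 2-fold.
Four-fold degenerate third positions: 3.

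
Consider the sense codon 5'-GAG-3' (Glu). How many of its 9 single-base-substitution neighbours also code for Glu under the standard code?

Position 1: none → 0 synonymous.
Position 2: none → 0 synonymous.
Position 3: GAA → 1 synonymous.
Total: 0 + 0 + 1 = 1.

1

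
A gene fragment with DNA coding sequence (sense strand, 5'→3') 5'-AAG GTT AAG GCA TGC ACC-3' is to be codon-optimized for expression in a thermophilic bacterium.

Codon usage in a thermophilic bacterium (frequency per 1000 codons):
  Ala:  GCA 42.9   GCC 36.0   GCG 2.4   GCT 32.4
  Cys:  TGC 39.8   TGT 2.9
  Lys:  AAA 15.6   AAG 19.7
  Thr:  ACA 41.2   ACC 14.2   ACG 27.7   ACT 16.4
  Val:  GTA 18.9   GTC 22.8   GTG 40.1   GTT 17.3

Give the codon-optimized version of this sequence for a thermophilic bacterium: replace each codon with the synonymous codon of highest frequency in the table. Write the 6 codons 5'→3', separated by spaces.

Codon 1 (Lys): best is AAG at 19.7.
Codon 2 (Val): best is GTG at 40.1.
Codon 3 (Lys): best is AAG at 19.7.
Codon 4 (Ala): best is GCA at 42.9.
Codon 5 (Cys): best is TGC at 39.8.
Codon 6 (Thr): best is ACA at 41.2.

AAG GTG AAG GCA TGC ACA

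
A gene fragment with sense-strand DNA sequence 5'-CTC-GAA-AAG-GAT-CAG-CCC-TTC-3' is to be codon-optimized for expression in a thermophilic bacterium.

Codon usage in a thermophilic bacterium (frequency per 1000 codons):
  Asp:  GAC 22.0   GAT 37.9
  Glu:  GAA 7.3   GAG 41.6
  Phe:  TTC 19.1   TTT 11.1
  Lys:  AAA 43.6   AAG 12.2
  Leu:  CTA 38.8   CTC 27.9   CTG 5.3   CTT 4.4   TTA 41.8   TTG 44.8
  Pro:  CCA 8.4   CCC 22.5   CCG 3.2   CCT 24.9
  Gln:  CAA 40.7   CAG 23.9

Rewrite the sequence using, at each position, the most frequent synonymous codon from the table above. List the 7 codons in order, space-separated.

TTG GAG AAA GAT CAA CCT TTC

Codon 1 (Leu): best is TTG at 44.8.
Codon 2 (Glu): best is GAG at 41.6.
Codon 3 (Lys): best is AAA at 43.6.
Codon 4 (Asp): best is GAT at 37.9.
Codon 5 (Gln): best is CAA at 40.7.
Codon 6 (Pro): best is CCT at 24.9.
Codon 7 (Phe): best is TTC at 19.1.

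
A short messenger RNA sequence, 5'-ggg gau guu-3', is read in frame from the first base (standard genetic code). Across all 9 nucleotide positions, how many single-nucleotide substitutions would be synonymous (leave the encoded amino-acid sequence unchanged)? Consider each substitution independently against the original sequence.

Codon 1 (GGG, Gly): 3 synonymous substitutions.
Codon 2 (GAU, Asp): 1 synonymous substitution.
Codon 3 (GUU, Val): 3 synonymous substitutions.
Total: 3 + 1 + 3 = 7.

7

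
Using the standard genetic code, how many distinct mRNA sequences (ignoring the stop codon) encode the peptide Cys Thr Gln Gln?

32

Cys: 2 codons.
Thr: 4 codons.
Gln: 2 codons.
Gln: 2 codons.
2 × 4 × 2 × 2 = 32.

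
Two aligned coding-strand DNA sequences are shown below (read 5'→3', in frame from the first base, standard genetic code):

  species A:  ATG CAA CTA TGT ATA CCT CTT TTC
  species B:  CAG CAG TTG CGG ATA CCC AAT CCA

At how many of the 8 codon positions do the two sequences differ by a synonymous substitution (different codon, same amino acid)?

3

Codon 1: ATG Met / CAG Gln — nonsynonymous.
Codon 2: CAA Gln / CAG Gln — synonymous.
Codon 3: CTA Leu / TTG Leu — synonymous.
Codon 4: TGT Cys / CGG Arg — nonsynonymous.
Codon 5: ATA Ile / ATA Ile — identical.
Codon 6: CCT Pro / CCC Pro — synonymous.
Codon 7: CTT Leu / AAT Asn — nonsynonymous.
Codon 8: TTC Phe / CCA Pro — nonsynonymous.
Synonymous differences: 3.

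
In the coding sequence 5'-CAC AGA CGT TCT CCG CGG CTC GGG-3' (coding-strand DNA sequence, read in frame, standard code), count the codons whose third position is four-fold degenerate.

Codon 1 CAC (His): third position 2-fold.
Codon 2 AGA (Arg): third position 2-fold.
Codon 3 CGT (Arg): third position 4-fold.
Codon 4 TCT (Ser): third position 4-fold.
Codon 5 CCG (Pro): third position 4-fold.
Codon 6 CGG (Arg): third position 4-fold.
Codon 7 CTC (Leu): third position 4-fold.
Codon 8 GGG (Gly): third position 4-fold.
Four-fold degenerate third positions: 6.

6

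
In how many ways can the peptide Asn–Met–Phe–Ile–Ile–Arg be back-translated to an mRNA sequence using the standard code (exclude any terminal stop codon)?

216

Asn: 2 codons.
Met: 1 codon.
Phe: 2 codons.
Ile: 3 codons.
Ile: 3 codons.
Arg: 6 codons.
2 × 1 × 2 × 3 × 3 × 6 = 216.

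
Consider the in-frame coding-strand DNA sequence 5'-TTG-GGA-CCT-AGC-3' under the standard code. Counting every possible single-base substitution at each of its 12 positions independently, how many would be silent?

9

Codon 1 (TTG, Leu): 2 synonymous substitutions.
Codon 2 (GGA, Gly): 3 synonymous substitutions.
Codon 3 (CCT, Pro): 3 synonymous substitutions.
Codon 4 (AGC, Ser): 1 synonymous substitution.
Total: 2 + 3 + 3 + 1 = 9.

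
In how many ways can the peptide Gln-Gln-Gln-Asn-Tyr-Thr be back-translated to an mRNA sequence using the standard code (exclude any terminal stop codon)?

Gln: 2 codons.
Gln: 2 codons.
Gln: 2 codons.
Asn: 2 codons.
Tyr: 2 codons.
Thr: 4 codons.
2 × 2 × 2 × 2 × 2 × 4 = 128.

128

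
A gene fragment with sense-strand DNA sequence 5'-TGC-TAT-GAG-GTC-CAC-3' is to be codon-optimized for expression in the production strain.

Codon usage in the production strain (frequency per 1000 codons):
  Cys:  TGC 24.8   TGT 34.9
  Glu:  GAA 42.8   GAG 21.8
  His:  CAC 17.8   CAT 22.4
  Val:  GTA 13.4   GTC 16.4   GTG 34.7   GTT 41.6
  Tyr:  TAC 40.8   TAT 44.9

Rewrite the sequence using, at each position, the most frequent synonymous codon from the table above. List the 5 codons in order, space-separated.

TGT TAT GAA GTT CAT

Codon 1 (Cys): best is TGT at 34.9.
Codon 2 (Tyr): best is TAT at 44.9.
Codon 3 (Glu): best is GAA at 42.8.
Codon 4 (Val): best is GTT at 41.6.
Codon 5 (His): best is CAT at 22.4.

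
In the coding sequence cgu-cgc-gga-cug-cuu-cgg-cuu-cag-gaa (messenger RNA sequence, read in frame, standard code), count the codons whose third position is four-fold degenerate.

7

Codon 1 CGU (Arg): third position 4-fold.
Codon 2 CGC (Arg): third position 4-fold.
Codon 3 GGA (Gly): third position 4-fold.
Codon 4 CUG (Leu): third position 4-fold.
Codon 5 CUU (Leu): third position 4-fold.
Codon 6 CGG (Arg): third position 4-fold.
Codon 7 CUU (Leu): third position 4-fold.
Codon 8 CAG (Gln): third position 2-fold.
Codon 9 GAA (Glu): third position 2-fold.
Four-fold degenerate third positions: 7.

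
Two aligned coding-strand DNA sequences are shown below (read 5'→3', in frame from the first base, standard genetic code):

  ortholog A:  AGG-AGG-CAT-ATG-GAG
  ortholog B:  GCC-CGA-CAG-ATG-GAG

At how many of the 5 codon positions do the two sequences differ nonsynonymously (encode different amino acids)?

2

Codon 1: AGG Arg / GCC Ala — nonsynonymous.
Codon 2: AGG Arg / CGA Arg — synonymous.
Codon 3: CAT His / CAG Gln — nonsynonymous.
Codon 4: ATG Met / ATG Met — identical.
Codon 5: GAG Glu / GAG Glu — identical.
Nonsynonymous differences: 2.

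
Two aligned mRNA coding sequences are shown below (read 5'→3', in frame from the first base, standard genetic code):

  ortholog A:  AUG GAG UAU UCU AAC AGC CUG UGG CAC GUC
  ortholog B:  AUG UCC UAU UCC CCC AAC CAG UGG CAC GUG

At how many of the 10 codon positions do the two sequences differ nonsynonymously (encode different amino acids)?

4

Codon 1: AUG Met / AUG Met — identical.
Codon 2: GAG Glu / UCC Ser — nonsynonymous.
Codon 3: UAU Tyr / UAU Tyr — identical.
Codon 4: UCU Ser / UCC Ser — synonymous.
Codon 5: AAC Asn / CCC Pro — nonsynonymous.
Codon 6: AGC Ser / AAC Asn — nonsynonymous.
Codon 7: CUG Leu / CAG Gln — nonsynonymous.
Codon 8: UGG Trp / UGG Trp — identical.
Codon 9: CAC His / CAC His — identical.
Codon 10: GUC Val / GUG Val — synonymous.
Nonsynonymous differences: 4.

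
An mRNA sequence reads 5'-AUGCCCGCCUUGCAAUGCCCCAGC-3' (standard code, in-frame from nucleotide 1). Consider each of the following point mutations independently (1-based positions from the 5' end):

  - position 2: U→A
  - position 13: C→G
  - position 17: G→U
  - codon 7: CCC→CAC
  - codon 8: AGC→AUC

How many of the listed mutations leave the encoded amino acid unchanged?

Codon 1: AUG (Met) → AAG (Lys) — missense.
Codon 5: CAA (Gln) → GAA (Glu) — missense.
Codon 6: UGC (Cys) → UUC (Phe) — missense.
Codon 7: CCC (Pro) → CAC (His) — missense.
Codon 8: AGC (Ser) → AUC (Ile) — missense.
Synonymous: 0 of 5.

0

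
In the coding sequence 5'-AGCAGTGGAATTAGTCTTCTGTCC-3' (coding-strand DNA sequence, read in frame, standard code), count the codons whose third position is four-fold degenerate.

4

Codon 1 AGC (Ser): third position 2-fold.
Codon 2 AGT (Ser): third position 2-fold.
Codon 3 GGA (Gly): third position 4-fold.
Codon 4 ATT (Ile): third position 3-fold.
Codon 5 AGT (Ser): third position 2-fold.
Codon 6 CTT (Leu): third position 4-fold.
Codon 7 CTG (Leu): third position 4-fold.
Codon 8 TCC (Ser): third position 4-fold.
Four-fold degenerate third positions: 4.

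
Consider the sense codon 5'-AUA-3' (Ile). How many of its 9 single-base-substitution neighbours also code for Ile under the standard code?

Position 1: none → 0 synonymous.
Position 2: none → 0 synonymous.
Position 3: AUU, AUC → 2 synonymous.
Total: 0 + 0 + 2 = 2.

2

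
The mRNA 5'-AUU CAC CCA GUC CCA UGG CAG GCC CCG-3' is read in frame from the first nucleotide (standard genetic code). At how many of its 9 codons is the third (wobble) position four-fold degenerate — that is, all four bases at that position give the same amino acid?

5

Codon 1 AUU (Ile): third position 3-fold.
Codon 2 CAC (His): third position 2-fold.
Codon 3 CCA (Pro): third position 4-fold.
Codon 4 GUC (Val): third position 4-fold.
Codon 5 CCA (Pro): third position 4-fold.
Codon 6 UGG (Trp): third position 1-fold.
Codon 7 CAG (Gln): third position 2-fold.
Codon 8 GCC (Ala): third position 4-fold.
Codon 9 CCG (Pro): third position 4-fold.
Four-fold degenerate third positions: 5.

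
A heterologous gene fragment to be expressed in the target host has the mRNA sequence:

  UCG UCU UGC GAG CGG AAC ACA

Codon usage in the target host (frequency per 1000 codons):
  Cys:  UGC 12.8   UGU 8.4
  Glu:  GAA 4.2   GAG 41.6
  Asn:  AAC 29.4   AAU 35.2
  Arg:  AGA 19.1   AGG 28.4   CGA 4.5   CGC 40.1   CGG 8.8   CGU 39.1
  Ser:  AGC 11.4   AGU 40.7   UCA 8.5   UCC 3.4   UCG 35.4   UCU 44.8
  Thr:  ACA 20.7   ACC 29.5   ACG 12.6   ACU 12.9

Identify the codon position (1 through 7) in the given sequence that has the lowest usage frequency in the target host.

Codon 1 UCG (Ser): 35.4 per 1000.
Codon 2 UCU (Ser): 44.8 per 1000.
Codon 3 UGC (Cys): 12.8 per 1000.
Codon 4 GAG (Glu): 41.6 per 1000.
Codon 5 CGG (Arg): 8.8 per 1000.
Codon 6 AAC (Asn): 29.4 per 1000.
Codon 7 ACA (Thr): 20.7 per 1000.
Lowest frequency is 8.8 at codon 5.

5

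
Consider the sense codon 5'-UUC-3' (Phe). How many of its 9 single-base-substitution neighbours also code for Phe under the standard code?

Position 1: none → 0 synonymous.
Position 2: none → 0 synonymous.
Position 3: UUU → 1 synonymous.
Total: 0 + 0 + 1 = 1.

1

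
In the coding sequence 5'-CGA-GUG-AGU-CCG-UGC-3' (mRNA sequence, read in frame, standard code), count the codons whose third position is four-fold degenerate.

Codon 1 CGA (Arg): third position 4-fold.
Codon 2 GUG (Val): third position 4-fold.
Codon 3 AGU (Ser): third position 2-fold.
Codon 4 CCG (Pro): third position 4-fold.
Codon 5 UGC (Cys): third position 2-fold.
Four-fold degenerate third positions: 3.

3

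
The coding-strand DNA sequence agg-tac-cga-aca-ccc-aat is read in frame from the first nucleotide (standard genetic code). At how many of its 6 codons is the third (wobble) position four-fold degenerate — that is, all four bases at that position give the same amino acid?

3

Codon 1 AGG (Arg): third position 2-fold.
Codon 2 TAC (Tyr): third position 2-fold.
Codon 3 CGA (Arg): third position 4-fold.
Codon 4 ACA (Thr): third position 4-fold.
Codon 5 CCC (Pro): third position 4-fold.
Codon 6 AAT (Asn): third position 2-fold.
Four-fold degenerate third positions: 3.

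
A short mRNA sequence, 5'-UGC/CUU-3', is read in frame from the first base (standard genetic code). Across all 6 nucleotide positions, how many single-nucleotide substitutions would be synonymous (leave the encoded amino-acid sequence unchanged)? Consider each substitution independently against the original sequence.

Codon 1 (UGC, Cys): 1 synonymous substitution.
Codon 2 (CUU, Leu): 3 synonymous substitutions.
Total: 1 + 3 = 4.

4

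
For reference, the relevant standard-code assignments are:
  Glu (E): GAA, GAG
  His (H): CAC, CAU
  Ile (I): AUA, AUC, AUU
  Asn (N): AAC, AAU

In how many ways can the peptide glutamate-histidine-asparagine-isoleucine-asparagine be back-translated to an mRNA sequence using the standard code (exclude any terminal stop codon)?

48

Glu: 2 codons.
His: 2 codons.
Asn: 2 codons.
Ile: 3 codons.
Asn: 2 codons.
2 × 2 × 2 × 3 × 2 = 48.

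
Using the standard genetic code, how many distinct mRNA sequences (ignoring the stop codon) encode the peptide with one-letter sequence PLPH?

Pro: 4 codons.
Leu: 6 codons.
Pro: 4 codons.
His: 2 codons.
4 × 6 × 4 × 2 = 192.

192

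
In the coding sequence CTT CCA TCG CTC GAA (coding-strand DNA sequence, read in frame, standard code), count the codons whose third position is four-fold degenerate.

Codon 1 CTT (Leu): third position 4-fold.
Codon 2 CCA (Pro): third position 4-fold.
Codon 3 TCG (Ser): third position 4-fold.
Codon 4 CTC (Leu): third position 4-fold.
Codon 5 GAA (Glu): third position 2-fold.
Four-fold degenerate third positions: 4.

4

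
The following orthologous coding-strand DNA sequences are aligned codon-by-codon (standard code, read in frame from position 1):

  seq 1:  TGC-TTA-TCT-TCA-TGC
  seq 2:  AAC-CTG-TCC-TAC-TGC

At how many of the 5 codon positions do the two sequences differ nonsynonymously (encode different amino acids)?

2

Codon 1: TGC Cys / AAC Asn — nonsynonymous.
Codon 2: TTA Leu / CTG Leu — synonymous.
Codon 3: TCT Ser / TCC Ser — synonymous.
Codon 4: TCA Ser / TAC Tyr — nonsynonymous.
Codon 5: TGC Cys / TGC Cys — identical.
Nonsynonymous differences: 2.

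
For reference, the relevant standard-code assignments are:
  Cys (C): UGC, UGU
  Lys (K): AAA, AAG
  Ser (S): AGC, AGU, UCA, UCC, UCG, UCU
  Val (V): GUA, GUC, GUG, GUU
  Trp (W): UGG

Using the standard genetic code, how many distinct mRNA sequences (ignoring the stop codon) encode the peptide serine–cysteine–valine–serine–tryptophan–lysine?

Ser: 6 codons.
Cys: 2 codons.
Val: 4 codons.
Ser: 6 codons.
Trp: 1 codon.
Lys: 2 codons.
6 × 2 × 4 × 6 × 1 × 2 = 576.

576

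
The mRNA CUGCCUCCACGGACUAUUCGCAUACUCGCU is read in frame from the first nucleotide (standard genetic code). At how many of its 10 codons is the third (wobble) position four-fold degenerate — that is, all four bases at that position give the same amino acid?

8

Codon 1 CUG (Leu): third position 4-fold.
Codon 2 CCU (Pro): third position 4-fold.
Codon 3 CCA (Pro): third position 4-fold.
Codon 4 CGG (Arg): third position 4-fold.
Codon 5 ACU (Thr): third position 4-fold.
Codon 6 AUU (Ile): third position 3-fold.
Codon 7 CGC (Arg): third position 4-fold.
Codon 8 AUA (Ile): third position 3-fold.
Codon 9 CUC (Leu): third position 4-fold.
Codon 10 GCU (Ala): third position 4-fold.
Four-fold degenerate third positions: 8.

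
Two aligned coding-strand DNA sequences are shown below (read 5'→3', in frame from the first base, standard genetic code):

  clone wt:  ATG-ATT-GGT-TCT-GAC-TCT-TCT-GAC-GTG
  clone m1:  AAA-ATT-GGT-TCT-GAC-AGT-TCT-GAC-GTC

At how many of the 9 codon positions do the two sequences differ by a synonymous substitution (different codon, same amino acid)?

Codon 1: ATG Met / AAA Lys — nonsynonymous.
Codon 2: ATT Ile / ATT Ile — identical.
Codon 3: GGT Gly / GGT Gly — identical.
Codon 4: TCT Ser / TCT Ser — identical.
Codon 5: GAC Asp / GAC Asp — identical.
Codon 6: TCT Ser / AGT Ser — synonymous.
Codon 7: TCT Ser / TCT Ser — identical.
Codon 8: GAC Asp / GAC Asp — identical.
Codon 9: GTG Val / GTC Val — synonymous.
Synonymous differences: 2.

2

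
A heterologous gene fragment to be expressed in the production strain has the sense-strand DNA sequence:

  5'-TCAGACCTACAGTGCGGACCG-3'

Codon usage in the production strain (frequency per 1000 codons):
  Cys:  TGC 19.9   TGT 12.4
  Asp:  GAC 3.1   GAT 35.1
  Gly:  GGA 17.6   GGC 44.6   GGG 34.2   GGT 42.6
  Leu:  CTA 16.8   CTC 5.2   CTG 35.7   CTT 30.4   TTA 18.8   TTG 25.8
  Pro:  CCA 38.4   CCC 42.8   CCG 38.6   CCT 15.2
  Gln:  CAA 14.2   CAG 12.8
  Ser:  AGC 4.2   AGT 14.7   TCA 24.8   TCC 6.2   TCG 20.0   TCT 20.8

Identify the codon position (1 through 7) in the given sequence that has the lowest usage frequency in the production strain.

2

Codon 1 TCA (Ser): 24.8 per 1000.
Codon 2 GAC (Asp): 3.1 per 1000.
Codon 3 CTA (Leu): 16.8 per 1000.
Codon 4 CAG (Gln): 12.8 per 1000.
Codon 5 TGC (Cys): 19.9 per 1000.
Codon 6 GGA (Gly): 17.6 per 1000.
Codon 7 CCG (Pro): 38.6 per 1000.
Lowest frequency is 3.1 at codon 2.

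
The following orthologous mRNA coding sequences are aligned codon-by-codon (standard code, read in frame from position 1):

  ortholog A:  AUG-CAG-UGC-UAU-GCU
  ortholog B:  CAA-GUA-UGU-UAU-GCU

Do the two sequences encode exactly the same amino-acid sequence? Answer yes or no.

no

Codon 1: AUG Met / CAA Gln — nonsynonymous.
Codon 2: CAG Gln / GUA Val — nonsynonymous.
Codon 3: UGC Cys / UGU Cys — synonymous.
Codon 4: UAU Tyr / UAU Tyr — identical.
Codon 5: GCU Ala / GCU Ala — identical.
Nonsynonymous differences: 2 → different protein.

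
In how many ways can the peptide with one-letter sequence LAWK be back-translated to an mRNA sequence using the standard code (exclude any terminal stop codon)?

48

Leu: 6 codons.
Ala: 4 codons.
Trp: 1 codon.
Lys: 2 codons.
6 × 4 × 1 × 2 = 48.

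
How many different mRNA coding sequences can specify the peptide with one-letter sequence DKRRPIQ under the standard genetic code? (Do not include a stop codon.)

Asp: 2 codons.
Lys: 2 codons.
Arg: 6 codons.
Arg: 6 codons.
Pro: 4 codons.
Ile: 3 codons.
Gln: 2 codons.
2 × 2 × 6 × 6 × 4 × 3 × 2 = 3456.

3456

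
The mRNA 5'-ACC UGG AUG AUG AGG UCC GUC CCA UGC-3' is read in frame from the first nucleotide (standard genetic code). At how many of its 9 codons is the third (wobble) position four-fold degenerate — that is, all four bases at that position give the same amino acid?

Codon 1 ACC (Thr): third position 4-fold.
Codon 2 UGG (Trp): third position 1-fold.
Codon 3 AUG (Met): third position 1-fold.
Codon 4 AUG (Met): third position 1-fold.
Codon 5 AGG (Arg): third position 2-fold.
Codon 6 UCC (Ser): third position 4-fold.
Codon 7 GUC (Val): third position 4-fold.
Codon 8 CCA (Pro): third position 4-fold.
Codon 9 UGC (Cys): third position 2-fold.
Four-fold degenerate third positions: 4.

4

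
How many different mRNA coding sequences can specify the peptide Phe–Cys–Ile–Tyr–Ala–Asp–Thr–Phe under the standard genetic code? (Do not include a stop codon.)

Phe: 2 codons.
Cys: 2 codons.
Ile: 3 codons.
Tyr: 2 codons.
Ala: 4 codons.
Asp: 2 codons.
Thr: 4 codons.
Phe: 2 codons.
2 × 2 × 3 × 2 × 4 × 2 × 4 × 2 = 1536.

1536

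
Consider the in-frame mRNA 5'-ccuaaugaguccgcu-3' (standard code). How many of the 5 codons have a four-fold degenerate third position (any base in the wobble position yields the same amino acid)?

Codon 1 CCU (Pro): third position 4-fold.
Codon 2 AAU (Asn): third position 2-fold.
Codon 3 GAG (Glu): third position 2-fold.
Codon 4 UCC (Ser): third position 4-fold.
Codon 5 GCU (Ala): third position 4-fold.
Four-fold degenerate third positions: 3.

3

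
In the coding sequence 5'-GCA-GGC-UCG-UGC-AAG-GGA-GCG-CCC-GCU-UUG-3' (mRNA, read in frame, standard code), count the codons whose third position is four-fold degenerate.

Codon 1 GCA (Ala): third position 4-fold.
Codon 2 GGC (Gly): third position 4-fold.
Codon 3 UCG (Ser): third position 4-fold.
Codon 4 UGC (Cys): third position 2-fold.
Codon 5 AAG (Lys): third position 2-fold.
Codon 6 GGA (Gly): third position 4-fold.
Codon 7 GCG (Ala): third position 4-fold.
Codon 8 CCC (Pro): third position 4-fold.
Codon 9 GCU (Ala): third position 4-fold.
Codon 10 UUG (Leu): third position 2-fold.
Four-fold degenerate third positions: 7.

7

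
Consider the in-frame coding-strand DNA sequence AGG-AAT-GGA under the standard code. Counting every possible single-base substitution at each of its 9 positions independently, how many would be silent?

Codon 1 (AGG, Arg): 2 synonymous substitutions.
Codon 2 (AAT, Asn): 1 synonymous substitution.
Codon 3 (GGA, Gly): 3 synonymous substitutions.
Total: 2 + 1 + 3 = 6.

6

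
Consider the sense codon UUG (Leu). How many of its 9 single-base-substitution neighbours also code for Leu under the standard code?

Position 1: CUG → 1 synonymous.
Position 2: none → 0 synonymous.
Position 3: UUA → 1 synonymous.
Total: 1 + 0 + 1 = 2.

2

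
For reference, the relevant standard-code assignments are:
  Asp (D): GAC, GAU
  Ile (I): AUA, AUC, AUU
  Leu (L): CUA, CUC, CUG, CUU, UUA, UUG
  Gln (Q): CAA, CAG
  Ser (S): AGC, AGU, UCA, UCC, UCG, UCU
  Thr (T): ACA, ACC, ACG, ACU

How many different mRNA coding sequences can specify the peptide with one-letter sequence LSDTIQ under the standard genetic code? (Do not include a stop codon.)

1728

Leu: 6 codons.
Ser: 6 codons.
Asp: 2 codons.
Thr: 4 codons.
Ile: 3 codons.
Gln: 2 codons.
6 × 6 × 2 × 4 × 3 × 2 = 1728.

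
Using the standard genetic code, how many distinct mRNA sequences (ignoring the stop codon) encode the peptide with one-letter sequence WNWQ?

Trp: 1 codon.
Asn: 2 codons.
Trp: 1 codon.
Gln: 2 codons.
1 × 2 × 1 × 2 = 4.

4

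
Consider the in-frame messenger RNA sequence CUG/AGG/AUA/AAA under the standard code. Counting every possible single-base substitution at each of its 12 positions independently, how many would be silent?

9

Codon 1 (CUG, Leu): 4 synonymous substitutions.
Codon 2 (AGG, Arg): 2 synonymous substitutions.
Codon 3 (AUA, Ile): 2 synonymous substitutions.
Codon 4 (AAA, Lys): 1 synonymous substitution.
Total: 4 + 2 + 2 + 1 = 9.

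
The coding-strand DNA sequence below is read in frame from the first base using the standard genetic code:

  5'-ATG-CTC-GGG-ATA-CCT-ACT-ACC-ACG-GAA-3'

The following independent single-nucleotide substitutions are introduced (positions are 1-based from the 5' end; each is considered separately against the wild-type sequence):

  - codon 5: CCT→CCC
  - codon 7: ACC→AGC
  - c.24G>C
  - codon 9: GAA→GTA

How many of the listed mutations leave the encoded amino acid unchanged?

2

Codon 5: CCT (Pro) → CCC (Pro) — synonymous.
Codon 7: ACC (Thr) → AGC (Ser) — missense.
Codon 8: ACG (Thr) → ACC (Thr) — synonymous.
Codon 9: GAA (Glu) → GTA (Val) — missense.
Synonymous: 2 of 4.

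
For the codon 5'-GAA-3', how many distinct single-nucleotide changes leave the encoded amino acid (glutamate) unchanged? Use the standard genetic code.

1

Position 1: none → 0 synonymous.
Position 2: none → 0 synonymous.
Position 3: GAG → 1 synonymous.
Total: 0 + 0 + 1 = 1.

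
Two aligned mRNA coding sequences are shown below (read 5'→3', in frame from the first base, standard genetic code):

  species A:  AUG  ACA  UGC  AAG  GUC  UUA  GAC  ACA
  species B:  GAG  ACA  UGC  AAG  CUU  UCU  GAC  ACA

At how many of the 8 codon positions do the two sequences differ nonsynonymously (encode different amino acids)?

3

Codon 1: AUG Met / GAG Glu — nonsynonymous.
Codon 2: ACA Thr / ACA Thr — identical.
Codon 3: UGC Cys / UGC Cys — identical.
Codon 4: AAG Lys / AAG Lys — identical.
Codon 5: GUC Val / CUU Leu — nonsynonymous.
Codon 6: UUA Leu / UCU Ser — nonsynonymous.
Codon 7: GAC Asp / GAC Asp — identical.
Codon 8: ACA Thr / ACA Thr — identical.
Nonsynonymous differences: 3.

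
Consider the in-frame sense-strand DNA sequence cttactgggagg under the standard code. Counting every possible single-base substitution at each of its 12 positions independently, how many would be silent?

11

Codon 1 (CTT, Leu): 3 synonymous substitutions.
Codon 2 (ACT, Thr): 3 synonymous substitutions.
Codon 3 (GGG, Gly): 3 synonymous substitutions.
Codon 4 (AGG, Arg): 2 synonymous substitutions.
Total: 3 + 3 + 3 + 2 = 11.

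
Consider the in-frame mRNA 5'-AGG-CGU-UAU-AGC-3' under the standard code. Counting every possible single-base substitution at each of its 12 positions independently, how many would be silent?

7

Codon 1 (AGG, Arg): 2 synonymous substitutions.
Codon 2 (CGU, Arg): 3 synonymous substitutions.
Codon 3 (UAU, Tyr): 1 synonymous substitution.
Codon 4 (AGC, Ser): 1 synonymous substitution.
Total: 2 + 3 + 1 + 1 = 7.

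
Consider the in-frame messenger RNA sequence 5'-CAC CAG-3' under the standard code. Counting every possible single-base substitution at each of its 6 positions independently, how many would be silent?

Codon 1 (CAC, His): 1 synonymous substitution.
Codon 2 (CAG, Gln): 1 synonymous substitution.
Total: 1 + 1 = 2.

2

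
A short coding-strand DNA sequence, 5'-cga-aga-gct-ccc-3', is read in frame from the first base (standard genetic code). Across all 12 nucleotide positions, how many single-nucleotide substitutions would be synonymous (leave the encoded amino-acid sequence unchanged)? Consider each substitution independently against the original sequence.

12

Codon 1 (CGA, Arg): 4 synonymous substitutions.
Codon 2 (AGA, Arg): 2 synonymous substitutions.
Codon 3 (GCT, Ala): 3 synonymous substitutions.
Codon 4 (CCC, Pro): 3 synonymous substitutions.
Total: 4 + 2 + 3 + 3 = 12.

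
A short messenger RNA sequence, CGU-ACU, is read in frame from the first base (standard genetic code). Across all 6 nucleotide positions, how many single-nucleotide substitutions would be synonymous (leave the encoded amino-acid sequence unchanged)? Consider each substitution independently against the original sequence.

6

Codon 1 (CGU, Arg): 3 synonymous substitutions.
Codon 2 (ACU, Thr): 3 synonymous substitutions.
Total: 3 + 3 = 6.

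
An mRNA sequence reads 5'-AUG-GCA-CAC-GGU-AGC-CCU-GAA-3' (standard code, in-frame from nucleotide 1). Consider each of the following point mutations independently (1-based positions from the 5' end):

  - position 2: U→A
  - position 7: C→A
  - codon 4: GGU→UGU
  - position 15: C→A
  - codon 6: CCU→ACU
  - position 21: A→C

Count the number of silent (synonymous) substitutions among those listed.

Codon 1: AUG (Met) → AAG (Lys) — missense.
Codon 3: CAC (His) → AAC (Asn) — missense.
Codon 4: GGU (Gly) → UGU (Cys) — missense.
Codon 5: AGC (Ser) → AGA (Arg) — missense.
Codon 6: CCU (Pro) → ACU (Thr) — missense.
Codon 7: GAA (Glu) → GAC (Asp) — missense.
Synonymous: 0 of 6.

0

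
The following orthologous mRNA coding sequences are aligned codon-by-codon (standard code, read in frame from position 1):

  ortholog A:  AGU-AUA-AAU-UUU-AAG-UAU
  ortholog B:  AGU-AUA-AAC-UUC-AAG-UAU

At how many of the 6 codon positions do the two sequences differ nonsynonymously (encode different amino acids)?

Codon 1: AGU Ser / AGU Ser — identical.
Codon 2: AUA Ile / AUA Ile — identical.
Codon 3: AAU Asn / AAC Asn — synonymous.
Codon 4: UUU Phe / UUC Phe — synonymous.
Codon 5: AAG Lys / AAG Lys — identical.
Codon 6: UAU Tyr / UAU Tyr — identical.
Nonsynonymous differences: 0.

0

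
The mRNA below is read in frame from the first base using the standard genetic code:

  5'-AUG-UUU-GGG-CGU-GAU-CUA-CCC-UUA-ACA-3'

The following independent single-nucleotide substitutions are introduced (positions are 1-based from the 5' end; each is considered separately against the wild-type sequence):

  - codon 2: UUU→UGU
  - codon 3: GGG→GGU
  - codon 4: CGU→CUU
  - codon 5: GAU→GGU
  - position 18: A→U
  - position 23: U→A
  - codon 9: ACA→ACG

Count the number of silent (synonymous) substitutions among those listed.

3

Codon 2: UUU (Phe) → UGU (Cys) — missense.
Codon 3: GGG (Gly) → GGU (Gly) — synonymous.
Codon 4: CGU (Arg) → CUU (Leu) — missense.
Codon 5: GAU (Asp) → GGU (Gly) — missense.
Codon 6: CUA (Leu) → CUU (Leu) — synonymous.
Codon 8: UUA (Leu) → UAA (Stop) — nonsense.
Codon 9: ACA (Thr) → ACG (Thr) — synonymous.
Synonymous: 3 of 7.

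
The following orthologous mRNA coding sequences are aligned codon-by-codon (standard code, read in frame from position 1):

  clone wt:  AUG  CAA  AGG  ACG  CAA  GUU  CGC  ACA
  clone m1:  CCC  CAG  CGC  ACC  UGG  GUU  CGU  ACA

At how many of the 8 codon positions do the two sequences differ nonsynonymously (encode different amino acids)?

Codon 1: AUG Met / CCC Pro — nonsynonymous.
Codon 2: CAA Gln / CAG Gln — synonymous.
Codon 3: AGG Arg / CGC Arg — synonymous.
Codon 4: ACG Thr / ACC Thr — synonymous.
Codon 5: CAA Gln / UGG Trp — nonsynonymous.
Codon 6: GUU Val / GUU Val — identical.
Codon 7: CGC Arg / CGU Arg — synonymous.
Codon 8: ACA Thr / ACA Thr — identical.
Nonsynonymous differences: 2.

2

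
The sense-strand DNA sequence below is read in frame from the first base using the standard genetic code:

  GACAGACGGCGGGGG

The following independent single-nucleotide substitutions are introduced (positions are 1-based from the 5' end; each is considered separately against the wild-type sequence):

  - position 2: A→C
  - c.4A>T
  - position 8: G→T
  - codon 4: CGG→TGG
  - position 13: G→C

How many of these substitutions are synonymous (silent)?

0

Codon 1: GAC (Asp) → GCC (Ala) — missense.
Codon 2: AGA (Arg) → TGA (Stop) — nonsense.
Codon 3: CGG (Arg) → CTG (Leu) — missense.
Codon 4: CGG (Arg) → TGG (Trp) — missense.
Codon 5: GGG (Gly) → CGG (Arg) — missense.
Synonymous: 0 of 5.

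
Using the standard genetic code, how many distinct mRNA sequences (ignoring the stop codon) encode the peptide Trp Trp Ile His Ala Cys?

Trp: 1 codon.
Trp: 1 codon.
Ile: 3 codons.
His: 2 codons.
Ala: 4 codons.
Cys: 2 codons.
1 × 1 × 3 × 2 × 4 × 2 = 48.

48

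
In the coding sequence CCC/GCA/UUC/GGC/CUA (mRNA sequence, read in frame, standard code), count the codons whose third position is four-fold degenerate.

4

Codon 1 CCC (Pro): third position 4-fold.
Codon 2 GCA (Ala): third position 4-fold.
Codon 3 UUC (Phe): third position 2-fold.
Codon 4 GGC (Gly): third position 4-fold.
Codon 5 CUA (Leu): third position 4-fold.
Four-fold degenerate third positions: 4.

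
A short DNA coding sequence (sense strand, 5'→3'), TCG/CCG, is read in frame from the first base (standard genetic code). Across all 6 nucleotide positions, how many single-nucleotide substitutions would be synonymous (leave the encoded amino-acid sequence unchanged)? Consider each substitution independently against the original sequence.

Codon 1 (TCG, Ser): 3 synonymous substitutions.
Codon 2 (CCG, Pro): 3 synonymous substitutions.
Total: 3 + 3 = 6.

6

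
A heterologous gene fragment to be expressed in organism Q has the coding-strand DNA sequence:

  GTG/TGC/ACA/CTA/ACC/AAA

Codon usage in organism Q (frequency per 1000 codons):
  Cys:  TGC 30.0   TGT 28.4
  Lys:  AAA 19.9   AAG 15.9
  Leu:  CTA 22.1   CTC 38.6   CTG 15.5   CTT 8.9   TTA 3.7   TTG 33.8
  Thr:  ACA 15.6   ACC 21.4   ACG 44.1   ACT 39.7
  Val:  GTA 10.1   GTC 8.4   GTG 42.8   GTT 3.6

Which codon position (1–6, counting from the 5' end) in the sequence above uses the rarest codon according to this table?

Codon 1 GTG (Val): 42.8 per 1000.
Codon 2 TGC (Cys): 30.0 per 1000.
Codon 3 ACA (Thr): 15.6 per 1000.
Codon 4 CTA (Leu): 22.1 per 1000.
Codon 5 ACC (Thr): 21.4 per 1000.
Codon 6 AAA (Lys): 19.9 per 1000.
Lowest frequency is 15.6 at codon 3.

3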